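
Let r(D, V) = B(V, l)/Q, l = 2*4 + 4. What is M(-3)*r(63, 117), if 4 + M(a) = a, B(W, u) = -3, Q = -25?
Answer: -21/25 ≈ -0.84000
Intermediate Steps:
l = 12 (l = 8 + 4 = 12)
M(a) = -4 + a
r(D, V) = 3/25 (r(D, V) = -3/(-25) = -3*(-1/25) = 3/25)
M(-3)*r(63, 117) = (-4 - 3)*(3/25) = -7*3/25 = -21/25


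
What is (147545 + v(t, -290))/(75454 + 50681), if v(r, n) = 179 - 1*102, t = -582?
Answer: 147622/126135 ≈ 1.1703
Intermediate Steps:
v(r, n) = 77 (v(r, n) = 179 - 102 = 77)
(147545 + v(t, -290))/(75454 + 50681) = (147545 + 77)/(75454 + 50681) = 147622/126135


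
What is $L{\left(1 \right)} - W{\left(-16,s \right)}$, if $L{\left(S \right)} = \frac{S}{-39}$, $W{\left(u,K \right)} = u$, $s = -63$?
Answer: $\frac{623}{39} \approx 15.974$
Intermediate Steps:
$L{\left(S \right)} = - \frac{S}{39}$ ($L{\left(S \right)} = S \left(- \frac{1}{39}\right) = - \frac{S}{39}$)
$L{\left(1 \right)} - W{\left(-16,s \right)} = \left(- \frac{1}{39}\right) 1 - -16 = - \frac{1}{39} + 16 = \frac{623}{39}$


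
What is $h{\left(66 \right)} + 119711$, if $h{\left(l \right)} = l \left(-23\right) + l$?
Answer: $118259$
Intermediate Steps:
$h{\left(l \right)} = - 22 l$ ($h{\left(l \right)} = - 23 l + l = - 22 l$)
$h{\left(66 \right)} + 119711 = \left(-22\right) 66 + 119711 = -1452 + 119711 = 118259$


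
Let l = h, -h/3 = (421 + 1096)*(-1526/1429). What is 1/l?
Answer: 1429/6944826 ≈ 0.00020576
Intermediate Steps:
h = 6944826/1429 (h = -3*(421 + 1096)*(-1526/1429) = -4551*(-1526*1/1429) = -4551*(-1526)/1429 = -3*(-2314942/1429) = 6944826/1429 ≈ 4859.9)
l = 6944826/1429 ≈ 4859.9
1/l = 1/(6944826/1429) = 1429/6944826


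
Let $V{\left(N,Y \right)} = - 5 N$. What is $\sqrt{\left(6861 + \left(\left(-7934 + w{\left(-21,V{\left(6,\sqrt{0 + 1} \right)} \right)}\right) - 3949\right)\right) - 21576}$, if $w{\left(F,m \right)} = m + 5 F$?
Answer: $i \sqrt{26733} \approx 163.5 i$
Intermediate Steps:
$\sqrt{\left(6861 + \left(\left(-7934 + w{\left(-21,V{\left(6,\sqrt{0 + 1} \right)} \right)}\right) - 3949\right)\right) - 21576} = \sqrt{\left(6861 + \left(\left(-7934 + \left(\left(-5\right) 6 + 5 \left(-21\right)\right)\right) - 3949\right)\right) - 21576} = \sqrt{\left(6861 - 12018\right) - 21576} = \sqrt{-5157 - 21576} = \sqrt{-26733} = i \sqrt{26733}$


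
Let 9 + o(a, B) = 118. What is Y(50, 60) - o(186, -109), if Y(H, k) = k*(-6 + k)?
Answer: 3131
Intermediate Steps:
o(a, B) = 109 (o(a, B) = -9 + 118 = 109)
Y(50, 60) - o(186, -109) = 60*(-6 + 60) - 1*109 = 60*54 - 109 = 3240 - 109 = 3131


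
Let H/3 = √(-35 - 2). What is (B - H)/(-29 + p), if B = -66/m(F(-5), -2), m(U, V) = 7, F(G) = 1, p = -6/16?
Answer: 528/1645 + 24*I*√37/235 ≈ 0.32097 + 0.62122*I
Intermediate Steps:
p = -3/8 (p = -6*1/16 = -3/8 ≈ -0.37500)
H = 3*I*√37 (H = 3*√(-35 - 2) = 3*√(-37) = 3*(I*√37) = 3*I*√37 ≈ 18.248*I)
B = -66/7 ≈ -9.4286
(B - H)/(-29 + p) = (-66/7 - 3*I*√37)/(-29 - 3/8) = (-66/7 - 3*I*√37)/(-235/8) = (-66/7 - 3*I*√37)*(-8/235) = 528/1645 + 24*I*√37/235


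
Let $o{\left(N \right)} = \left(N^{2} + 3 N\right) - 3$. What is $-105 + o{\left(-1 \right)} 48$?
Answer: $-345$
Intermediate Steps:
$o{\left(N \right)} = -3 + N^{2} + 3 N$
$-105 + o{\left(-1 \right)} 48 = -105 + \left(-3 + \left(-1\right)^{2} + 3 \left(-1\right)\right) 48 = -105 + \left(-3 + 1 - 3\right) 48 = -105 - 240 = -345$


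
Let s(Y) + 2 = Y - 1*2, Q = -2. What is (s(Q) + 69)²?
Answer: 3969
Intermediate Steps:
s(Y) = -4 + Y (s(Y) = -2 + (Y - 1*2) = -2 + (Y - 2) = -2 + (-2 + Y) = -4 + Y)
(s(Q) + 69)² = ((-4 - 2) + 69)² = (-6 + 69)² = 63² = 3969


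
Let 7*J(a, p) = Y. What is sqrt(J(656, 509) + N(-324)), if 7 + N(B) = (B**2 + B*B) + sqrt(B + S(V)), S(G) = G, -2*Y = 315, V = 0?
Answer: sqrt(839690 + 72*I)/2 ≈ 458.17 + 0.019643*I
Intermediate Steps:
Y = -315/2 (Y = -1/2*315 = -315/2 ≈ -157.50)
J(a, p) = -45/2 (J(a, p) = (1/7)*(-315/2) = -45/2)
N(B) = -7 + sqrt(B) + 2*B**2 (N(B) = -7 + ((B**2 + B*B) + sqrt(B + 0)) = -7 + ((B**2 + B**2) + sqrt(B)) = -7 + (2*B**2 + sqrt(B)) = -7 + (sqrt(B) + 2*B**2) = -7 + sqrt(B) + 2*B**2)
sqrt(J(656, 509) + N(-324)) = sqrt(-45/2 + (-7 + sqrt(-324) + 2*(-324)**2)) = sqrt(-45/2 + (-7 + 18*I + 2*104976)) = sqrt(-45/2 + (-7 + 18*I + 209952)) = sqrt(-45/2 + (209945 + 18*I)) = sqrt(419845/2 + 18*I)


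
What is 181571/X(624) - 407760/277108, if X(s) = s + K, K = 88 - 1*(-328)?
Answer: 959436659/5542160 ≈ 173.12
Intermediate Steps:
K = 416 (K = 88 + 328 = 416)
X(s) = 416 + s (X(s) = s + 416 = 416 + s)
181571/X(624) - 407760/277108 = 181571/(416 + 624) - 407760/277108 = 181571/1040 - 407760*1/277108 = 181571*(1/1040) - 101940/69277 = 13967/80 - 101940/69277 = 959436659/5542160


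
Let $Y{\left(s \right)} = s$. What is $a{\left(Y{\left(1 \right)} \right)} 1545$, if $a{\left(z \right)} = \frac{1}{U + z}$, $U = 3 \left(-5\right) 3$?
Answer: $- \frac{1545}{44} \approx -35.114$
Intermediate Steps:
$U = -45$ ($U = \left(-15\right) 3 = -45$)
$a{\left(z \right)} = \frac{1}{-45 + z}$
$a{\left(Y{\left(1 \right)} \right)} 1545 = \frac{1}{-45 + 1} \cdot 1545 = \frac{1}{-44} \cdot 1545 = \left(- \frac{1}{44}\right) 1545 = - \frac{1545}{44}$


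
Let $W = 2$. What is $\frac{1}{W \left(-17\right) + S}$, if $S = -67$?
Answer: $- \frac{1}{101} \approx -0.009901$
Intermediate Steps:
$\frac{1}{W \left(-17\right) + S} = \frac{1}{2 \left(-17\right) - 67} = \frac{1}{-34 - 67} = \frac{1}{-101} = - \frac{1}{101}$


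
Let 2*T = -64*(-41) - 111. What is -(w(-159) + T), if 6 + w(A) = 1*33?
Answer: -2567/2 ≈ -1283.5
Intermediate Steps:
w(A) = 27 (w(A) = -6 + 1*33 = -6 + 33 = 27)
T = 2513/2 (T = (-64*(-41) - 111)/2 = (2624 - 111)/2 = (1/2)*2513 = 2513/2 ≈ 1256.5)
-(w(-159) + T) = -(27 + 2513/2) = -1*2567/2 = -2567/2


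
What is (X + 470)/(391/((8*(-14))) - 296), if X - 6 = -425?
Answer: -1904/11181 ≈ -0.17029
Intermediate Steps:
X = -419 (X = 6 - 425 = -419)
(X + 470)/(391/((8*(-14))) - 296) = (-419 + 470)/(391/((8*(-14))) - 296) = 51/(391/(-112) - 296) = 51/(391*(-1/112) - 296) = 51/(-391/112 - 296) = 51/(-33543/112) = 51*(-112/33543) = -1904/11181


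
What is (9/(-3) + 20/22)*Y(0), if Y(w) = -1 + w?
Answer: 23/11 ≈ 2.0909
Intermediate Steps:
(9/(-3) + 20/22)*Y(0) = (9/(-3) + 20/22)*(-1 + 0) = (9*(-1/3) + 20*(1/22))*(-1) = (-3 + 10/11)*(-1) = -23/11*(-1) = 23/11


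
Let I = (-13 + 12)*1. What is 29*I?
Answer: -29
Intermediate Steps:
I = -1 (I = -1*1 = -1)
29*I = 29*(-1) = -29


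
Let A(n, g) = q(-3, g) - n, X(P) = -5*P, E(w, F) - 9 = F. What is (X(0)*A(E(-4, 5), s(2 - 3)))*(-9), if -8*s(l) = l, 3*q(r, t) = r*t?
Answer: 0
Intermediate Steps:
E(w, F) = 9 + F
q(r, t) = r*t/3 (q(r, t) = (r*t)/3 = r*t/3)
s(l) = -l/8
A(n, g) = -g - n (A(n, g) = (⅓)*(-3)*g - n = -g - n)
(X(0)*A(E(-4, 5), s(2 - 3)))*(-9) = ((-5*0)*(-(-1)*(2 - 3)/8 - (9 + 5)))*(-9) = (0*(-(-1)*(-1)/8 - 1*14))*(-9) = (0*(-1*⅛ - 14))*(-9) = (0*(-⅛ - 14))*(-9) = (0*(-113/8))*(-9) = 0*(-9) = 0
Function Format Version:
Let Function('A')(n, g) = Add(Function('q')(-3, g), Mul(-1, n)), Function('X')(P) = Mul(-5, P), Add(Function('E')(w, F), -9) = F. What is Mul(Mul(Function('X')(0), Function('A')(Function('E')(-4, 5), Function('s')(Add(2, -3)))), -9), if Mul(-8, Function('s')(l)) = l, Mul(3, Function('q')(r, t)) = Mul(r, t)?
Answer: 0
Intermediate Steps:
Function('E')(w, F) = Add(9, F)
Function('q')(r, t) = Mul(Rational(1, 3), r, t) (Function('q')(r, t) = Mul(Rational(1, 3), Mul(r, t)) = Mul(Rational(1, 3), r, t))
Function('s')(l) = Mul(Rational(-1, 8), l)
Function('A')(n, g) = Add(Mul(-1, g), Mul(-1, n)) (Function('A')(n, g) = Add(Mul(Rational(1, 3), -3, g), Mul(-1, n)) = Add(Mul(-1, g), Mul(-1, n)))
Mul(Mul(Function('X')(0), Function('A')(Function('E')(-4, 5), Function('s')(Add(2, -3)))), -9) = Mul(Mul(Mul(-5, 0), Add(Mul(-1, Mul(Rational(-1, 8), Add(2, -3))), Mul(-1, Add(9, 5)))), -9) = Mul(Mul(0, Add(Mul(-1, Mul(Rational(-1, 8), -1)), Mul(-1, 14))), -9) = Mul(Mul(0, Add(Mul(-1, Rational(1, 8)), -14)), -9) = Mul(Mul(0, Add(Rational(-1, 8), -14)), -9) = Mul(Mul(0, Rational(-113, 8)), -9) = Mul(0, -9) = 0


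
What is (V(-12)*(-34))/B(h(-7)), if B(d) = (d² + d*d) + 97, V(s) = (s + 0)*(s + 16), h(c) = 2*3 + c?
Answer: 544/33 ≈ 16.485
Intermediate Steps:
h(c) = 6 + c
V(s) = s*(16 + s)
B(d) = 97 + 2*d² (B(d) = (d² + d²) + 97 = 2*d² + 97 = 97 + 2*d²)
(V(-12)*(-34))/B(h(-7)) = (-12*(16 - 12)*(-34))/(97 + 2*(6 - 7)²) = (-12*4*(-34))/(97 + 2*(-1)²) = (-48*(-34))/(97 + 2*1) = 1632/(97 + 2) = 1632/99 = 1632*(1/99) = 544/33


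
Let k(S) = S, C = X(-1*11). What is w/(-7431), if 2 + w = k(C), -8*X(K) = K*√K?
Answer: 2/7431 - 11*I*√11/59448 ≈ 0.00026914 - 0.00061369*I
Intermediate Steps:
X(K) = -K^(3/2)/8 (X(K) = -K*√K/8 = -K^(3/2)/8)
C = 11*I*√11/8 (C = -(-11*I*√11)/8 = -(-11)*I*√11/8 = 11*I*√11/8 ≈ 4.5604*I)
w = -2 + 11*I*√11/8 ≈ -2.0 + 4.5604*I
w/(-7431) = (-2 + 11*I*√11/8)/(-7431) = (-2 + 11*I*√11/8)*(-1/7431) = 2/7431 - 11*I*√11/59448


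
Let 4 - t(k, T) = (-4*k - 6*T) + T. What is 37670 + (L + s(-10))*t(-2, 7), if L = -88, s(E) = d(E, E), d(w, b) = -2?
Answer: 34880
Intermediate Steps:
t(k, T) = 4 + 4*k + 5*T (t(k, T) = 4 - ((-4*k - 6*T) + T) = 4 - ((-6*T - 4*k) + T) = 4 - (-5*T - 4*k) = 4 + (4*k + 5*T) = 4 + 4*k + 5*T)
s(E) = -2
37670 + (L + s(-10))*t(-2, 7) = 37670 + (-88 - 2)*(4 + 4*(-2) + 5*7) = 37670 - 90*(4 - 8 + 35) = 37670 - 90*31 = 37670 - 2790 = 34880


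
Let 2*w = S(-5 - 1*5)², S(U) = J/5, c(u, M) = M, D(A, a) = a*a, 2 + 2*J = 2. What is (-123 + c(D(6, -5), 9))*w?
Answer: 0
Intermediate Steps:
J = 0 (J = -1 + (½)*2 = -1 + 1 = 0)
D(A, a) = a²
S(U) = 0 (S(U) = 0/5 = 0*(⅕) = 0)
w = 0 (w = (½)*0² = (½)*0 = 0)
(-123 + c(D(6, -5), 9))*w = (-123 + 9)*0 = -114*0 = 0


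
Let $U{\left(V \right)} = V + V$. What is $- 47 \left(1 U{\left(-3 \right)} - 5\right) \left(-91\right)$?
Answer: $-47047$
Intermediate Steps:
$U{\left(V \right)} = 2 V$
$- 47 \left(1 U{\left(-3 \right)} - 5\right) \left(-91\right) = - 47 \left(1 \cdot 2 \left(-3\right) - 5\right) \left(-91\right) = - 47 \left(1 \left(-6\right) - 5\right) \left(-91\right) = - 47 \left(-6 - 5\right) \left(-91\right) = \left(-47\right) \left(-11\right) \left(-91\right) = 517 \left(-91\right) = -47047$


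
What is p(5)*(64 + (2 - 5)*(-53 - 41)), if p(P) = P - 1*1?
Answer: 1384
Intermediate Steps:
p(P) = -1 + P (p(P) = P - 1 = -1 + P)
p(5)*(64 + (2 - 5)*(-53 - 41)) = (-1 + 5)*(64 + (2 - 5)*(-53 - 41)) = 4*(64 - 3*(-94)) = 4*(64 + 282) = 4*346 = 1384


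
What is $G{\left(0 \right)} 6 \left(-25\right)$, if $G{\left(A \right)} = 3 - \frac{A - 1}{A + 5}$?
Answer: $-480$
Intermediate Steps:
$G{\left(A \right)} = 3 - \frac{-1 + A}{5 + A}$
$G{\left(0 \right)} 6 \left(-25\right) = \frac{2 \left(8 + 0\right)}{5 + 0} \cdot 6 \left(-25\right) = 2 \cdot \frac{1}{5} \cdot 8 \cdot 6 \left(-25\right) = \frac{16}{5} \cdot 6 \left(-25\right) = \frac{96}{5} \left(-25\right) = -480$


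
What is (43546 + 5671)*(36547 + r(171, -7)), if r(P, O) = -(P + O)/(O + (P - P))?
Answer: 1799886783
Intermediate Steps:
r(P, O) = -(O + P)/O (r(P, O) = -(O + P)/(O + 0) = -(O + P)/O)
(43546 + 5671)*(36547 + r(171, -7)) = (43546 + 5671)*(36547 + (-1*(-7) - 1*171)/(-7)) = 49217*(36547 - (7 - 171)/7) = 49217*(36547 - 1/7*(-164)) = 49217*(36547 + 164/7) = 49217*(255993/7) = 1799886783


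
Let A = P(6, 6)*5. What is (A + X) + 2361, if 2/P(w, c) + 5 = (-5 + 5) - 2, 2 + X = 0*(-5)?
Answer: 16503/7 ≈ 2357.6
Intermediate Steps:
X = -2 (X = -2 + 0*(-5) = -2 + 0 = -2)
P(w, c) = -2/7 (P(w, c) = 2/(-5 + ((-5 + 5) - 2)) = 2/(-5 + (0 - 2)) = 2/(-5 - 2) = 2/(-7) = 2*(-1/7) = -2/7)
A = -10/7 (A = -2/7*5 = -10/7 ≈ -1.4286)
(A + X) + 2361 = (-10/7 - 2) + 2361 = -24/7 + 2361 = 16503/7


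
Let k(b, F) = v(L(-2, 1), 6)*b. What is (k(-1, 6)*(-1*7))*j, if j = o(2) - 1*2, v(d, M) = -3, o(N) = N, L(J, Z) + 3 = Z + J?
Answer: 0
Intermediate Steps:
L(J, Z) = -3 + J + Z (L(J, Z) = -3 + (Z + J) = -3 + (J + Z) = -3 + J + Z)
k(b, F) = -3*b
j = 0 (j = 2 - 1*2 = 2 - 2 = 0)
(k(-1, 6)*(-1*7))*j = ((-3*(-1))*(-1*7))*0 = (3*(-7))*0 = -21*0 = 0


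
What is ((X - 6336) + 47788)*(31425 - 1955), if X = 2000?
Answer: 1280530440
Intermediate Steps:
((X - 6336) + 47788)*(31425 - 1955) = ((2000 - 6336) + 47788)*(31425 - 1955) = (-4336 + 47788)*29470 = 43452*29470 = 1280530440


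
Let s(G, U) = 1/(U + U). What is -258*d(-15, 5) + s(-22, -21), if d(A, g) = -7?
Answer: 75851/42 ≈ 1806.0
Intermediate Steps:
s(G, U) = 1/(2*U)
-258*d(-15, 5) + s(-22, -21) = -258*(-7) + (1/2)/(-21) = 1806 + (1/2)*(-1/21) = 1806 - 1/42 = 75851/42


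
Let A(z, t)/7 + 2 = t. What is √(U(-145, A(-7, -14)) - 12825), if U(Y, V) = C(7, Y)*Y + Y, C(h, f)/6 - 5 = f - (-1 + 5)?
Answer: √112310 ≈ 335.13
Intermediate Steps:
A(z, t) = -14 + 7*t
C(h, f) = 6 + 6*f (C(h, f) = 30 + 6*(f - (-1 + 5)) = 30 + 6*(f - 1*4) = 30 + 6*(f - 4) = 30 + 6*(-4 + f) = 30 + (-24 + 6*f) = 6 + 6*f)
U(Y, V) = Y + Y*(6 + 6*Y) (U(Y, V) = (6 + 6*Y)*Y + Y = Y*(6 + 6*Y) + Y = Y + Y*(6 + 6*Y))
√(U(-145, A(-7, -14)) - 12825) = √(-145*(7 + 6*(-145)) - 12825) = √(-145*(7 - 870) - 12825) = √(-145*(-863) - 12825) = √(125135 - 12825) = √112310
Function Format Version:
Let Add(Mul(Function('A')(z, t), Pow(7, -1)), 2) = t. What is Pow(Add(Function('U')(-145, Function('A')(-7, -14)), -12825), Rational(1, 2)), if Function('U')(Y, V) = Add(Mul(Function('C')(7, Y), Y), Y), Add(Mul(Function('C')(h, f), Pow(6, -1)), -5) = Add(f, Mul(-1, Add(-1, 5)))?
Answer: Pow(112310, Rational(1, 2)) ≈ 335.13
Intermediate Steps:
Function('A')(z, t) = Add(-14, Mul(7, t))
Function('C')(h, f) = Add(6, Mul(6, f)) (Function('C')(h, f) = Add(30, Mul(6, Add(f, Mul(-1, Add(-1, 5))))) = Add(30, Mul(6, Add(f, Mul(-1, 4)))) = Add(30, Mul(6, Add(f, -4))) = Add(30, Mul(6, Add(-4, f))) = Add(30, Add(-24, Mul(6, f))) = Add(6, Mul(6, f)))
Function('U')(Y, V) = Add(Y, Mul(Y, Add(6, Mul(6, Y)))) (Function('U')(Y, V) = Add(Mul(Add(6, Mul(6, Y)), Y), Y) = Add(Mul(Y, Add(6, Mul(6, Y))), Y) = Add(Y, Mul(Y, Add(6, Mul(6, Y)))))
Pow(Add(Function('U')(-145, Function('A')(-7, -14)), -12825), Rational(1, 2)) = Pow(Add(Mul(-145, Add(7, Mul(6, -145))), -12825), Rational(1, 2)) = Pow(Add(Mul(-145, Add(7, -870)), -12825), Rational(1, 2)) = Pow(Add(Mul(-145, -863), -12825), Rational(1, 2)) = Pow(Add(125135, -12825), Rational(1, 2)) = Pow(112310, Rational(1, 2))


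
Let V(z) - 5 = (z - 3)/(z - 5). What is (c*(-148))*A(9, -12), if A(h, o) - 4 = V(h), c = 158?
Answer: -245532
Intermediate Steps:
V(z) = 5 + (-3 + z)/(-5 + z) (V(z) = 5 + (z - 3)/(z - 5) = 5 + (-3 + z)/(-5 + z))
A(h, o) = 4 + 2*(-14 + 3*h)/(-5 + h)
(c*(-148))*A(9, -12) = (158*(-148))*(2*(-24 + 5*9)/(-5 + 9)) = -46768*(-24 + 45)/4 = -46768*21/4 = -23384*21/2 = -245532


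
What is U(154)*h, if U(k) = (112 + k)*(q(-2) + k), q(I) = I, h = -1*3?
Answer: -121296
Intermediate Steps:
h = -3
U(k) = (-2 + k)*(112 + k) (U(k) = (112 + k)*(-2 + k) = (-2 + k)*(112 + k))
U(154)*h = (-224 + 154² + 110*154)*(-3) = (-224 + 23716 + 16940)*(-3) = 40432*(-3) = -121296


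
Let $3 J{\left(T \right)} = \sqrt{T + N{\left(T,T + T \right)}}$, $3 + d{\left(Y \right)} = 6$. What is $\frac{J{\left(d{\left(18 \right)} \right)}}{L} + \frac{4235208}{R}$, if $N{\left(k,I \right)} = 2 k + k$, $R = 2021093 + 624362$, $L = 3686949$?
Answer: $\frac{4235208}{2645455} + \frac{2 \sqrt{3}}{11060847} \approx 1.6009$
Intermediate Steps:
$R = 2645455$
$d{\left(Y \right)} = 3$ ($d{\left(Y \right)} = -3 + 6 = 3$)
$N{\left(k,I \right)} = 3 k$
$J{\left(T \right)} = \frac{2 \sqrt{T}}{3}$ ($J{\left(T \right)} = \frac{\sqrt{T + 3 T}}{3} = \frac{\sqrt{4 T}}{3} = \frac{2 \sqrt{T}}{3}$)
$\frac{J{\left(d{\left(18 \right)} \right)}}{L} + \frac{4235208}{R} = \frac{\frac{2}{3} \sqrt{3}}{3686949} + \frac{4235208}{2645455} = \frac{2 \sqrt{3}}{3} \cdot \frac{1}{3686949} + 4235208 \cdot \frac{1}{2645455} = \frac{2 \sqrt{3}}{11060847} + \frac{4235208}{2645455} = \frac{4235208}{2645455} + \frac{2 \sqrt{3}}{11060847}$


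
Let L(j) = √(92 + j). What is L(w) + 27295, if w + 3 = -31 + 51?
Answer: 27295 + √109 ≈ 27305.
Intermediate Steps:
w = 17 (w = -3 + (-31 + 51) = -3 + 20 = 17)
L(w) + 27295 = √(92 + 17) + 27295 = √109 + 27295 = 27295 + √109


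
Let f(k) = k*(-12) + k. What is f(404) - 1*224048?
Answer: -228492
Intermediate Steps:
f(k) = -11*k (f(k) = -12*k + k = -11*k)
f(404) - 1*224048 = -11*404 - 1*224048 = -4444 - 224048 = -228492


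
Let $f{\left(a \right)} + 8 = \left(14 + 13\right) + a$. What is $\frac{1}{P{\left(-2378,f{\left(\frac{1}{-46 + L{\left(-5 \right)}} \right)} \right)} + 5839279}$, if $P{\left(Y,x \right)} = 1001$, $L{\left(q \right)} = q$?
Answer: $\frac{1}{5840280} \approx 1.7122 \cdot 10^{-7}$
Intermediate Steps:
$f{\left(a \right)} = 19 + a$ ($f{\left(a \right)} = -8 + \left(\left(14 + 13\right) + a\right) = -8 + \left(27 + a\right) = 19 + a$)
$\frac{1}{P{\left(-2378,f{\left(\frac{1}{-46 + L{\left(-5 \right)}} \right)} \right)} + 5839279} = \frac{1}{1001 + 5839279} = \frac{1}{5840280}$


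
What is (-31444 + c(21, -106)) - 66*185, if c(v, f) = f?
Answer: -43760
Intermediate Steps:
(-31444 + c(21, -106)) - 66*185 = (-31444 - 106) - 66*185 = -31550 - 12210 = -43760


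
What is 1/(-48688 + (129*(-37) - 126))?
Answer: -1/53587 ≈ -1.8661e-5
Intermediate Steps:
1/(-48688 + (129*(-37) - 126)) = 1/(-48688 + (-4773 - 126)) = 1/(-48688 - 4899) = 1/(-53587) = -1/53587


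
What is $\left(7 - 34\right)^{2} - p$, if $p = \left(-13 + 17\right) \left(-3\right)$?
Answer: $741$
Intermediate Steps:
$p = -12$ ($p = 4 \left(-3\right) = -12$)
$\left(7 - 34\right)^{2} - p = \left(7 - 34\right)^{2} - -12 = \left(-27\right)^{2} + 12 = 729 + 12 = 741$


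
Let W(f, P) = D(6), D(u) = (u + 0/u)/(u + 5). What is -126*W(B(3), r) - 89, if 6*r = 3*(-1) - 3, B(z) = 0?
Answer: -1735/11 ≈ -157.73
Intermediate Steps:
r = -1 (r = (3*(-1) - 3)/6 = (-3 - 3)/6 = (⅙)*(-6) = -1)
D(u) = u/(5 + u) (D(u) = (u + 0)/(5 + u) = u/(5 + u))
W(f, P) = 6/11 (W(f, P) = 6/(5 + 6) = 6/11)
-126*W(B(3), r) - 89 = -126*6/11 - 89 = -756/11 - 89 = -1735/11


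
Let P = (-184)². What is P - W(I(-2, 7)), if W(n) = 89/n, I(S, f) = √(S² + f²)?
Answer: 33856 - 89*√53/53 ≈ 33844.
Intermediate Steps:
P = 33856
P - W(I(-2, 7)) = 33856 - 89/(√((-2)² + 7²)) = 33856 - 89/(√(4 + 49)) = 33856 - 89/(√53) = 33856 - 89*√53/53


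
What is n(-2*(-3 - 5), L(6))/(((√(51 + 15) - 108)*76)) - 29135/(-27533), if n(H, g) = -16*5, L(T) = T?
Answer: 1079953025/1011204491 + 10*√66/110181 ≈ 1.0687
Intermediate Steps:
n(H, g) = -80
n(-2*(-3 - 5), L(6))/(((√(51 + 15) - 108)*76)) - 29135/(-27533) = -80*1/(76*(√(51 + 15) - 108)) - 29135/(-27533) = -80*1/(76*(√66 - 108)) - 29135*(-1/27533) = -80*1/(76*(-108 + √66)) + 29135/27533 = -80/(-8208 + 76*√66) + 29135/27533 = 29135/27533 - 80/(-8208 + 76*√66)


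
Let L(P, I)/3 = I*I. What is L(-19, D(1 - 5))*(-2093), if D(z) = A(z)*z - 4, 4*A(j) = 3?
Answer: -307671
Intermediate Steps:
A(j) = ¾ (A(j) = (¼)*3 = ¾)
D(z) = -4 + 3*z/4 (D(z) = 3*z/4 - 4 = -4 + 3*z/4)
L(P, I) = 3*I² (L(P, I) = 3*(I*I) = 3*I²)
L(-19, D(1 - 5))*(-2093) = (3*(-4 + 3*(1 - 5)/4)²)*(-2093) = (3*(-4 + (¾)*(-4))²)*(-2093) = (3*(-4 - 3)²)*(-2093) = (3*(-7)²)*(-2093) = (3*49)*(-2093) = 147*(-2093) = -307671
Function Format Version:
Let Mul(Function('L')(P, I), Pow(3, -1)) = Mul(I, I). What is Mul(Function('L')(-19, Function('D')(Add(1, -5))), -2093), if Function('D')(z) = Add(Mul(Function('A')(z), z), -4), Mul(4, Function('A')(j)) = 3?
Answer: -307671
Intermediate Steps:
Function('A')(j) = Rational(3, 4) (Function('A')(j) = Mul(Rational(1, 4), 3) = Rational(3, 4))
Function('D')(z) = Add(-4, Mul(Rational(3, 4), z)) (Function('D')(z) = Add(Mul(Rational(3, 4), z), -4) = Add(-4, Mul(Rational(3, 4), z)))
Function('L')(P, I) = Mul(3, Pow(I, 2)) (Function('L')(P, I) = Mul(3, Mul(I, I)) = Mul(3, Pow(I, 2)))
Mul(Function('L')(-19, Function('D')(Add(1, -5))), -2093) = Mul(Mul(3, Pow(Add(-4, Mul(Rational(3, 4), Add(1, -5))), 2)), -2093) = Mul(Mul(3, Pow(Add(-4, Mul(Rational(3, 4), -4)), 2)), -2093) = Mul(Mul(3, Pow(Add(-4, -3), 2)), -2093) = Mul(Mul(3, Pow(-7, 2)), -2093) = Mul(Mul(3, 49), -2093) = Mul(147, -2093) = -307671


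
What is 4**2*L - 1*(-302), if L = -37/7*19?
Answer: -9134/7 ≈ -1304.9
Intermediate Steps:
L = -703/7 (L = -37*1/7*19 = -37/7*19 = -703/7 ≈ -100.43)
4**2*L - 1*(-302) = 4**2*(-703/7) - 1*(-302) = 16*(-703/7) + 302 = -11248/7 + 302 = -9134/7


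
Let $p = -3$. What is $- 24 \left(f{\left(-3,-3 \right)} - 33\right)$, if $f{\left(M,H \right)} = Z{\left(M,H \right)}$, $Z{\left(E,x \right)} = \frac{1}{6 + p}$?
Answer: $784$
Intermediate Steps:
$Z{\left(E,x \right)} = \frac{1}{3}$ ($Z{\left(E,x \right)} = \frac{1}{6 - 3} = \frac{1}{3}$)
$f{\left(M,H \right)} = \frac{1}{3}$
$- 24 \left(f{\left(-3,-3 \right)} - 33\right) = - 24 \left(\frac{1}{3} - 33\right) = \left(-24\right) \left(- \frac{98}{3}\right) = 784$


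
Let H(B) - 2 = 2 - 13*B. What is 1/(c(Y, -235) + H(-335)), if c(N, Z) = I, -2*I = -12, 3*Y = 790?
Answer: 1/4365 ≈ 0.00022910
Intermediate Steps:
Y = 790/3 (Y = (⅓)*790 = 790/3 ≈ 263.33)
H(B) = 4 - 13*B (H(B) = 2 + (2 - 13*B) = 4 - 13*B)
I = 6 (I = -½*(-12) = 6)
c(N, Z) = 6
1/(c(Y, -235) + H(-335)) = 1/(6 + (4 - 13*(-335))) = 1/(6 + (4 + 4355)) = 1/(6 + 4359) = 1/4365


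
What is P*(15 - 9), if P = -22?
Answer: -132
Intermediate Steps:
P*(15 - 9) = -22*(15 - 9) = -22*6 = -132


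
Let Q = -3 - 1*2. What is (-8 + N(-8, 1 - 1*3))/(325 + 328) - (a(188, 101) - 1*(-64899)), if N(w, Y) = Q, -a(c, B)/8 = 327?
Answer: -40670812/653 ≈ -62283.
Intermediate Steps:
a(c, B) = -2616 (a(c, B) = -8*327 = -2616)
Q = -5 (Q = -3 - 2 = -5)
N(w, Y) = -5
(-8 + N(-8, 1 - 1*3))/(325 + 328) - (a(188, 101) - 1*(-64899)) = (-8 - 5)/(325 + 328) - (-2616 - 1*(-64899)) = -13/653 - (-2616 + 64899) = (1/653)*(-13) - 1*62283 = -13/653 - 62283 = -40670812/653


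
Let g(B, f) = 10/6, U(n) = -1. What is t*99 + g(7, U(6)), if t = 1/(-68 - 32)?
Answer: 203/300 ≈ 0.67667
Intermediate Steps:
t = -1/100 (t = 1/(-100) = -1/100 ≈ -0.010000)
g(B, f) = 5/3 (g(B, f) = 10*(⅙) = 5/3)
t*99 + g(7, U(6)) = -1/100*99 + 5/3 = -99/100 + 5/3 = 203/300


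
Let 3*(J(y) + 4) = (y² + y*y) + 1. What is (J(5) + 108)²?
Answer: 14641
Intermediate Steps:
J(y) = -11/3 + 2*y²/3 (J(y) = -4 + ((y² + y*y) + 1)/3 = -4 + ((y² + y²) + 1)/3 = -4 + (2*y² + 1)/3 = -4 + (1 + 2*y²)/3 = -4 + (⅓ + 2*y²/3) = -11/3 + 2*y²/3)
(J(5) + 108)² = ((-11/3 + (⅔)*5²) + 108)² = ((-11/3 + (⅔)*25) + 108)² = ((-11/3 + 50/3) + 108)² = (13 + 108)² = 121² = 14641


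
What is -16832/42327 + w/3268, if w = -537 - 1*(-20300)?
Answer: 781501525/138324636 ≈ 5.6498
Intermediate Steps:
w = 19763 (w = -537 + 20300 = 19763)
-16832/42327 + w/3268 = -16832/42327 + 19763/3268 = 781501525/138324636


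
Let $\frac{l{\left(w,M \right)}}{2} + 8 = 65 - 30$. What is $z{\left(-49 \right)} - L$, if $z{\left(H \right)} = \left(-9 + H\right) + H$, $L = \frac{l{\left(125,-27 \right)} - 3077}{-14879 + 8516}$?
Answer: $- \frac{683864}{6363} \approx -107.48$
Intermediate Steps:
$l{\left(w,M \right)} = 54$ ($l{\left(w,M \right)} = -16 + 2 \left(65 - 30\right) = -16 + 2 \cdot 35 = -16 + 70 = 54$)
$L = \frac{3023}{6363}$ ($L = \frac{54 - 3077}{-14879 + 8516} = - \frac{3023}{-6363} = \left(-3023\right) \left(- \frac{1}{6363}\right) = \frac{3023}{6363} \approx 0.47509$)
$z{\left(H \right)} = -9 + 2 H$
$z{\left(-49 \right)} - L = \left(-9 + 2 \left(-49\right)\right) - \frac{3023}{6363} = \left(-9 - 98\right) - \frac{3023}{6363} = -107 - \frac{3023}{6363} = - \frac{683864}{6363}$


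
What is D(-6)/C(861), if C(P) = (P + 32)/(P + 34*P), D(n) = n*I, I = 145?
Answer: -26217450/893 ≈ -29359.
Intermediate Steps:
D(n) = 145*n (D(n) = n*145 = 145*n)
C(P) = (32 + P)/(35*P) (C(P) = (32 + P)/((35*P)) = (32 + P)*(1/(35*P)) = (32 + P)/(35*P))
D(-6)/C(861) = (145*(-6))/(((1/35)*(32 + 861)/861)) = -870/((1/35)*(1/861)*893) = -870/893/30135 = -870*30135/893 = -26217450/893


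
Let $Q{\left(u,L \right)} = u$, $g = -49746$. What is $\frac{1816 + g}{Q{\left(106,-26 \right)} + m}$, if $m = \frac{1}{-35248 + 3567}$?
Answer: $- \frac{303694066}{671637} \approx -452.17$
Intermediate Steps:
$m = - \frac{1}{31681}$ ($m = \frac{1}{-31681} = - \frac{1}{31681} \approx -3.1565 \cdot 10^{-5}$)
$\frac{1816 + g}{Q{\left(106,-26 \right)} + m} = \frac{1816 - 49746}{106 - \frac{1}{31681}} = - \frac{47930}{\frac{3358185}{31681}} = \left(-47930\right) \frac{31681}{3358185} = - \frac{303694066}{671637}$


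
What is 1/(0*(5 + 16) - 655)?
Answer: -1/655 ≈ -0.0015267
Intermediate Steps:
1/(0*(5 + 16) - 655) = 1/(0*21 - 655) = 1/(0 - 655) = 1/(-655) = -1/655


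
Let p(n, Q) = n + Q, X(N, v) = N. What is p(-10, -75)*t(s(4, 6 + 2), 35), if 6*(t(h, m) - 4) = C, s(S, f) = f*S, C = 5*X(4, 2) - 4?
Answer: -1700/3 ≈ -566.67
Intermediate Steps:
C = 16 (C = 5*4 - 4 = 20 - 4 = 16)
s(S, f) = S*f
p(n, Q) = Q + n
t(h, m) = 20/3 (t(h, m) = 4 + (⅙)*16 = 4 + 8/3 = 20/3)
p(-10, -75)*t(s(4, 6 + 2), 35) = (-75 - 10)*(20/3) = -85*20/3 = -1700/3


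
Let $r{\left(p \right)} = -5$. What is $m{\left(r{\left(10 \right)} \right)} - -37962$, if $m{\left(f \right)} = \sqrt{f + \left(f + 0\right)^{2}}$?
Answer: $37962 + 2 \sqrt{5} \approx 37967.0$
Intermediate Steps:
$m{\left(f \right)} = \sqrt{f + f^{2}}$
$m{\left(r{\left(10 \right)} \right)} - -37962 = \sqrt{- 5 \left(1 - 5\right)} - -37962 = \sqrt{\left(-5\right) \left(-4\right)} + 37962 = \sqrt{20} + 37962 = 2 \sqrt{5} + 37962 = 37962 + 2 \sqrt{5}$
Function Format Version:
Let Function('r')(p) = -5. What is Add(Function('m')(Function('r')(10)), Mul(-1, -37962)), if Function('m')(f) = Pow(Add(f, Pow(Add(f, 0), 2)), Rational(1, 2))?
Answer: Add(37962, Mul(2, Pow(5, Rational(1, 2)))) ≈ 37967.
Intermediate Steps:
Function('m')(f) = Pow(Add(f, Pow(f, 2)), Rational(1, 2))
Add(Function('m')(Function('r')(10)), Mul(-1, -37962)) = Add(Pow(Mul(-5, Add(1, -5)), Rational(1, 2)), Mul(-1, -37962)) = Add(Pow(Mul(-5, -4), Rational(1, 2)), 37962) = Add(Pow(20, Rational(1, 2)), 37962) = Add(Mul(2, Pow(5, Rational(1, 2))), 37962) = Add(37962, Mul(2, Pow(5, Rational(1, 2))))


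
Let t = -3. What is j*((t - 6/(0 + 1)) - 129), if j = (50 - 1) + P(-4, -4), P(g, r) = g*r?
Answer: -8970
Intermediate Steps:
j = 65 (j = (50 - 1) - 4*(-4) = 49 + 16 = 65)
j*((t - 6/(0 + 1)) - 129) = 65*((-3 - 6/(0 + 1)) - 129) = 65*((-3 - 6/1) - 129) = 65*((-3 - 6*1) - 129) = 65*((-3 - 6) - 129) = 65*(-9 - 129) = 65*(-138) = -8970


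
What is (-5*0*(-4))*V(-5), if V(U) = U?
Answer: 0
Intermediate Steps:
(-5*0*(-4))*V(-5) = (-5*0*(-4))*(-5) = (0*(-4))*(-5) = 0*(-5) = 0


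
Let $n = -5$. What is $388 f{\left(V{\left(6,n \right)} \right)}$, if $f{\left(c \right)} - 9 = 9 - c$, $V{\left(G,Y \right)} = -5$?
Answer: $8924$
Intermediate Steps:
$f{\left(c \right)} = 18 - c$ ($f{\left(c \right)} = 9 - \left(-9 + c\right) = 18 - c$)
$388 f{\left(V{\left(6,n \right)} \right)} = 388 \left(18 - -5\right) = 388 \left(18 + 5\right) = 388 \cdot 23 = 8924$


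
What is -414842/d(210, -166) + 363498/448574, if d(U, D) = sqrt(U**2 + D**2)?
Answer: 181749/224287 - 207421*sqrt(106)/1378 ≈ -1548.9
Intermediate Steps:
d(U, D) = sqrt(D**2 + U**2)
-414842/d(210, -166) + 363498/448574 = -414842/sqrt((-166)**2 + 210**2) + 363498/448574 = -414842/sqrt(27556 + 44100) + 363498*(1/448574) = -414842*sqrt(106)/2756 + 181749/224287 = -207421*sqrt(106)/1378 + 181749/224287 = 181749/224287 - 207421*sqrt(106)/1378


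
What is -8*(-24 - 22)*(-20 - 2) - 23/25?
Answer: -202423/25 ≈ -8096.9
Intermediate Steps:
-8*(-24 - 22)*(-20 - 2) - 23/25 = -(-368)*(-22) - 23*1/25 = -8*1012 - 23/25 = -8096 - 23/25 = -202423/25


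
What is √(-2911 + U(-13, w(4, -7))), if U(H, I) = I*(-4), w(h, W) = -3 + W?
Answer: 3*I*√319 ≈ 53.582*I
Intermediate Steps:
U(H, I) = -4*I
√(-2911 + U(-13, w(4, -7))) = √(-2911 - 4*(-3 - 7)) = √(-2911 - 4*(-10)) = √(-2911 + 40) = √(-2871) = 3*I*√319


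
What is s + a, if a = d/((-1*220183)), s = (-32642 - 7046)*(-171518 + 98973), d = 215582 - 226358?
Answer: 633943398581456/220183 ≈ 2.8792e+9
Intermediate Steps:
d = -10776
s = 2879165960 (s = -39688*(-72545) = 2879165960)
a = 10776/220183 (a = -10776/((-1*220183)) = -10776/(-220183) = -10776*(-1/220183) = 10776/220183 ≈ 0.048941)
s + a = 2879165960 + 10776/220183 = 633943398581456/220183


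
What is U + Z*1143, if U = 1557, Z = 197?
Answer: 226728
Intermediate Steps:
U + Z*1143 = 1557 + 197*1143 = 1557 + 225171 = 226728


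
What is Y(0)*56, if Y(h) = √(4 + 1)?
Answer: 56*√5 ≈ 125.22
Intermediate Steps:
Y(h) = √5
Y(0)*56 = √5*56 = 56*√5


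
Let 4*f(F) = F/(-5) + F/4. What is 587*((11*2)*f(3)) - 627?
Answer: -5709/40 ≈ -142.73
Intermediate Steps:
f(F) = F/80 (f(F) = (F/(-5) + F/4)/4 = (F*(-⅕) + F*(¼))/4 = (-F/5 + F/4)/4 = (F/20)/4 = F/80)
587*((11*2)*f(3)) - 627 = 587*((11*2)*((1/80)*3)) - 627 = 587*(22*(3/80)) - 627 = 587*(33/40) - 627 = 19371/40 - 627 = -5709/40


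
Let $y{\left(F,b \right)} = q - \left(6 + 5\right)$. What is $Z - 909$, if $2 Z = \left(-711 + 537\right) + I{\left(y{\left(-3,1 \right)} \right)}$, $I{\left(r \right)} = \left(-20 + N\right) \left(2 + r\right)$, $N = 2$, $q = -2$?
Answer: $-897$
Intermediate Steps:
$y{\left(F,b \right)} = -13$ ($y{\left(F,b \right)} = -2 - \left(6 + 5\right) = -2 - 11 = -13$)
$I{\left(r \right)} = -36 - 18 r$ ($I{\left(r \right)} = \left(-20 + 2\right) \left(2 + r\right) = - 18 \left(2 + r\right) = -36 - 18 r$)
$Z = 12$ ($Z = \frac{\left(-711 + 537\right) - -198}{2} = \frac{-174 + \left(-36 + 234\right)}{2} = \frac{-174 + 198}{2} = \frac{1}{2} \cdot 24 = 12$)
$Z - 909 = 12 - 909 = -897$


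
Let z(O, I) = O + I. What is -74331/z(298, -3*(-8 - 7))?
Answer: -74331/343 ≈ -216.71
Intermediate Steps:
z(O, I) = I + O
-74331/z(298, -3*(-8 - 7)) = -74331/(-3*(-8 - 7) + 298) = -74331/(-3*(-15) + 298) = -74331/(45 + 298) = -74331/343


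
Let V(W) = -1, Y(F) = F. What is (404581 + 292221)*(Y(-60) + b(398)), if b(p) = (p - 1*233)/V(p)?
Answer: -156780450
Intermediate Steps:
b(p) = 233 - p (b(p) = (p - 1*233)/(-1) = (p - 233)*(-1) = (-233 + p)*(-1) = 233 - p)
(404581 + 292221)*(Y(-60) + b(398)) = (404581 + 292221)*(-60 + (233 - 1*398)) = 696802*(-60 + (233 - 398)) = 696802*(-60 - 165) = 696802*(-225) = -156780450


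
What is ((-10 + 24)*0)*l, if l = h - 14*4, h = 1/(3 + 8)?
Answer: 0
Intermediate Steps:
h = 1/11 ≈ 0.090909
l = -615/11 (l = 1/11 - 14*4 = 1/11 - 56 = -615/11 ≈ -55.909)
((-10 + 24)*0)*l = ((-10 + 24)*0)*(-615/11) = (14*0)*(-615/11) = 0*(-615/11) = 0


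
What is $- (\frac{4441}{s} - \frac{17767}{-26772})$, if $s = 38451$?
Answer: $- \frac{89117041}{114378908} \approx -0.77914$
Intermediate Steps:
$- (\frac{4441}{s} - \frac{17767}{-26772}) = - (\frac{4441}{38451} - \frac{17767}{-26772}) = - (4441 \cdot \frac{1}{38451} - - \frac{17767}{26772}) = - (\frac{4441}{38451} + \frac{17767}{26772}) = \left(-1\right) \frac{89117041}{114378908} = - \frac{89117041}{114378908}$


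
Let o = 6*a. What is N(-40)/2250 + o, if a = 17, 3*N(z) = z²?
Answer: 13802/135 ≈ 102.24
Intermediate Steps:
N(z) = z²/3
o = 102 (o = 6*17 = 102)
N(-40)/2250 + o = ((⅓)*(-40)²)/2250 + 102 = ((⅓)*1600)*(1/2250) + 102 = (1600/3)*(1/2250) + 102 = 32/135 + 102 = 13802/135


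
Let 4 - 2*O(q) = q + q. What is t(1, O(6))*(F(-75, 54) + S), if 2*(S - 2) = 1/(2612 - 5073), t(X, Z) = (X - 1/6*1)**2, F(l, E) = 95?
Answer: 11935825/177192 ≈ 67.361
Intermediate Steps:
O(q) = 2 - q (O(q) = 2 - (q + q)/2 = 2 - q)
t(X, Z) = (-1/6 + X)**2 (t(X, Z) = (X - 1*1/6*1)**2 = (X - 1/6*1)**2 = (X - 1/6)**2 = (-1/6 + X)**2)
S = 9843/4922 (S = 2 + 1/(2*(2612 - 5073)) = 2 + (1/2)/(-2461) = 2 + (1/2)*(-1/2461) = 2 - 1/4922 = 9843/4922 ≈ 1.9998)
t(1, O(6))*(F(-75, 54) + S) = ((-1 + 6*1)**2/36)*(95 + 9843/4922) = ((-1 + 6)**2/36)*(477433/4922) = ((1/36)*5**2)*(477433/4922) = ((1/36)*25)*(477433/4922) = (25/36)*(477433/4922) = 11935825/177192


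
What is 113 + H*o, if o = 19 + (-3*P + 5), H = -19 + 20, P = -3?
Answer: 146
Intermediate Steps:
H = 1
o = 33 (o = 19 + (-3*(-3) + 5) = 19 + (9 + 5) = 19 + 14 = 33)
113 + H*o = 113 + 1*33 = 113 + 33 = 146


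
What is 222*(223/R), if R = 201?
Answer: 16502/67 ≈ 246.30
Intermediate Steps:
222*(223/R) = 222*(223/201) = 16502/67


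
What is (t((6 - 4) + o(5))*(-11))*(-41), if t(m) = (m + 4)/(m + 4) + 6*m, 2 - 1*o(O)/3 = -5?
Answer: 62689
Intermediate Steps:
o(O) = 21 (o(O) = 6 - 3*(-5) = 6 + 15 = 21)
t(m) = 1 + 6*m (t(m) = (4 + m)/(4 + m) + 6*m = 1 + 6*m)
(t((6 - 4) + o(5))*(-11))*(-41) = ((1 + 6*((6 - 4) + 21))*(-11))*(-41) = ((1 + 6*(2 + 21))*(-11))*(-41) = ((1 + 6*23)*(-11))*(-41) = ((1 + 138)*(-11))*(-41) = (139*(-11))*(-41) = -1529*(-41) = 62689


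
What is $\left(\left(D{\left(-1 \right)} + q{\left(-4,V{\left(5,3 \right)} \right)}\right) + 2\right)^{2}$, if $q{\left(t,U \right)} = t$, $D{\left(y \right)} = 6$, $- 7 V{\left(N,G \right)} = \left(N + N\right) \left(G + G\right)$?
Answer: $16$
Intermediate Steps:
$V{\left(N,G \right)} = - \frac{4 G N}{7}$ ($V{\left(N,G \right)} = - \frac{\left(N + N\right) \left(G + G\right)}{7} = - \frac{2 N 2 G}{7} = - \frac{4 G N}{7}$)
$\left(\left(D{\left(-1 \right)} + q{\left(-4,V{\left(5,3 \right)} \right)}\right) + 2\right)^{2} = \left(\left(6 - 4\right) + 2\right)^{2} = \left(2 + 2\right)^{2} = 4^{2} = 16$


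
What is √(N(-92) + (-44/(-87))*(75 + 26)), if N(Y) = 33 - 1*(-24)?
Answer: √818061/87 ≈ 10.396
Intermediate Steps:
N(Y) = 57 (N(Y) = 33 + 24 = 57)
√(N(-92) + (-44/(-87))*(75 + 26)) = √(57 + (-44/(-87))*(75 + 26)) = √(57 - 44*(-1/87)*101) = √(57 + (44/87)*101) = √(57 + 4444/87) = √(9403/87) = √818061/87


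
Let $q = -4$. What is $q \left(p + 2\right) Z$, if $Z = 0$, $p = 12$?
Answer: $0$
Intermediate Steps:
$q \left(p + 2\right) Z = - 4 \left(12 + 2\right) 0 = \left(-4\right) 14 \cdot 0 = \left(-56\right) 0 = 0$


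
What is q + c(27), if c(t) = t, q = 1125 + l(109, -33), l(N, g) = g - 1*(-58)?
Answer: 1177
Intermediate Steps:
l(N, g) = 58 + g (l(N, g) = g + 58 = 58 + g)
q = 1150 (q = 1125 + (58 - 33) = 1125 + 25 = 1150)
q + c(27) = 1150 + 27 = 1177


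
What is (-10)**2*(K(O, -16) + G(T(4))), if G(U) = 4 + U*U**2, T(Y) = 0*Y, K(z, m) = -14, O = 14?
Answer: -1000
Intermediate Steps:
T(Y) = 0
G(U) = 4 + U**3
(-10)**2*(K(O, -16) + G(T(4))) = (-10)**2*(-14 + (4 + 0**3)) = 100*(-14 + (4 + 0)) = 100*(-14 + 4) = 100*(-10) = -1000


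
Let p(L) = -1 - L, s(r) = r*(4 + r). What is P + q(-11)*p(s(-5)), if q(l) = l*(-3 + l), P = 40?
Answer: -884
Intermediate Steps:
P + q(-11)*p(s(-5)) = 40 + (-11*(-3 - 11))*(-1 - (-5)*(4 - 5)) = 40 + (-11*(-14))*(-1 - (-5)*(-1)) = 40 + 154*(-1 - 1*5) = 40 + 154*(-1 - 5) = 40 + 154*(-6) = 40 - 924 = -884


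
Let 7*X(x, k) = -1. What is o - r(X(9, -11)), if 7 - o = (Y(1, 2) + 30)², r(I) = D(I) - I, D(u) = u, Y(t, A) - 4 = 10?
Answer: -1929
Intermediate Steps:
Y(t, A) = 14 (Y(t, A) = 4 + 10 = 14)
X(x, k) = -⅐ (X(x, k) = (⅐)*(-1) = -⅐)
r(I) = 0 (r(I) = I - I = 0)
o = -1929 (o = 7 - (14 + 30)² = 7 - 1*44² = 7 - 1*1936 = 7 - 1936 = -1929)
o - r(X(9, -11)) = -1929 - 1*0 = -1929 + 0 = -1929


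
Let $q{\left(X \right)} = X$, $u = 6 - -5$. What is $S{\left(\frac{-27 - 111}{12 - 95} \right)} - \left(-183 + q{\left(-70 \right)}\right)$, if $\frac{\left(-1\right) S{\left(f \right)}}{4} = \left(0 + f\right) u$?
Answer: $\frac{14927}{83} \approx 179.84$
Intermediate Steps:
$u = 11$ ($u = 6 + 5 = 11$)
$S{\left(f \right)} = - 44 f$ ($S{\left(f \right)} = - 4 \left(0 + f\right) 11 = - 4 f 11 = - 4 \cdot 11 f = - 44 f$)
$S{\left(\frac{-27 - 111}{12 - 95} \right)} - \left(-183 + q{\left(-70 \right)}\right) = - 44 \frac{-27 - 111}{12 - 95} + \left(183 - -70\right) = - 44 \left(- \frac{138}{-83}\right) + \left(183 + 70\right) = - 44 \left(\left(-138\right) \left(- \frac{1}{83}\right)\right) + 253 = \left(-44\right) \frac{138}{83} + 253 = - \frac{6072}{83} + 253 = \frac{14927}{83}$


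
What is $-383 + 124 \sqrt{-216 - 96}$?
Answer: $-383 + 248 i \sqrt{78} \approx -383.0 + 2190.3 i$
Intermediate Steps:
$-383 + 124 \sqrt{-216 - 96} = -383 + 124 \sqrt{-312} = -383 + 124 \cdot 2 i \sqrt{78} = -383 + 248 i \sqrt{78}$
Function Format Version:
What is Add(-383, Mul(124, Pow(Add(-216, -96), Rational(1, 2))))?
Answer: Add(-383, Mul(248, I, Pow(78, Rational(1, 2)))) ≈ Add(-383.00, Mul(2190.3, I))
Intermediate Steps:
Add(-383, Mul(124, Pow(Add(-216, -96), Rational(1, 2)))) = Add(-383, Mul(124, Pow(-312, Rational(1, 2)))) = Add(-383, Mul(124, Mul(2, I, Pow(78, Rational(1, 2))))) = Add(-383, Mul(248, I, Pow(78, Rational(1, 2))))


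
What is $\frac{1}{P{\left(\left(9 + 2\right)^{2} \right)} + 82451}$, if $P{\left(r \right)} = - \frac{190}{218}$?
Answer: $\frac{109}{8987064} \approx 1.2129 \cdot 10^{-5}$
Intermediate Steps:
$P{\left(r \right)} = - \frac{95}{109}$ ($P{\left(r \right)} = \left(-190\right) \frac{1}{218} = - \frac{95}{109}$)
$\frac{1}{P{\left(\left(9 + 2\right)^{2} \right)} + 82451} = \frac{1}{- \frac{95}{109} + 82451} = \frac{1}{\frac{8987064}{109}} = \frac{109}{8987064}$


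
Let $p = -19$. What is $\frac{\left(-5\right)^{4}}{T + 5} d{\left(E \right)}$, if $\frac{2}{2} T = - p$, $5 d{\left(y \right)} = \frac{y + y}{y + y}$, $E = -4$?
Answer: $\frac{125}{24} \approx 5.2083$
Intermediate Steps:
$d{\left(y \right)} = \frac{1}{5}$ ($d{\left(y \right)} = \frac{\left(y + y\right) \frac{1}{y + y}}{5} = \frac{2 y \frac{1}{2 y}}{5} = \frac{1}{5} \cdot 1 = \frac{1}{5}$)
$T = 19$ ($T = \left(-1\right) \left(-19\right) = 19$)
$\frac{\left(-5\right)^{4}}{T + 5} d{\left(E \right)} = \frac{\left(-5\right)^{4}}{19 + 5} \cdot \frac{1}{5} = \frac{1}{24} \cdot 625 \cdot \frac{1}{5} = \frac{625}{24} \cdot \frac{1}{5} = \frac{125}{24}$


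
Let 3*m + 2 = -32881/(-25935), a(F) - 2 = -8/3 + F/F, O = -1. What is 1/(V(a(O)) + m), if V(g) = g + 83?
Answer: 77805/6464761 ≈ 0.012035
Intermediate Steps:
a(F) = ⅓ (a(F) = 2 + (-8/3 + F/F) = 2 + (-8*⅓ + 1) = 2 + (-8/3 + 1) = 2 - 5/3 = ⅓)
m = -18989/77805 (m = -⅔ + (-32881/(-25935))/3 = -⅔ + (-32881*(-1/25935))/3 = -⅔ + (⅓)*(32881/25935) = -⅔ + 32881/77805 = -18989/77805 ≈ -0.24406)
V(g) = 83 + g
1/(V(a(O)) + m) = 1/((83 + ⅓) - 18989/77805) = 1/(250/3 - 18989/77805) = 1/(6464761/77805) = 77805/6464761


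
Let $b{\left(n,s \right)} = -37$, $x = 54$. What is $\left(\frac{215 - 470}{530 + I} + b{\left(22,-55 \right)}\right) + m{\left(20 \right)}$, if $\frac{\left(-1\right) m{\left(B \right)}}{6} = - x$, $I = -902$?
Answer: $\frac{35673}{124} \approx 287.69$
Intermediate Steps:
$m{\left(B \right)} = 324$ ($m{\left(B \right)} = - 6 \left(\left(-1\right) 54\right) = \left(-6\right) \left(-54\right) = 324$)
$\left(\frac{215 - 470}{530 + I} + b{\left(22,-55 \right)}\right) + m{\left(20 \right)} = \left(\frac{215 - 470}{530 - 902} - 37\right) + 324 = \left(- \frac{255}{-372} - 37\right) + 324 = \left(\left(-255\right) \left(- \frac{1}{372}\right) - 37\right) + 324 = \left(\frac{85}{124} - 37\right) + 324 = - \frac{4503}{124} + 324 = \frac{35673}{124}$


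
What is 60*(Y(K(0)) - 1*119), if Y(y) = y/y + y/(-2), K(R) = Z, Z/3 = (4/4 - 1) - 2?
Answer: -6900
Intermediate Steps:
Z = -6 (Z = 3*((4/4 - 1) - 2) = 3*((4*(1/4) - 1) - 2) = 3*((1 - 1) - 2) = 3*(0 - 2) = 3*(-2) = -6)
K(R) = -6
Y(y) = 1 - y/2 (Y(y) = 1 + y*(-1/2) = 1 - y/2)
60*(Y(K(0)) - 1*119) = 60*((1 - 1/2*(-6)) - 1*119) = 60*((1 + 3) - 119) = 60*(4 - 119) = 60*(-115) = -6900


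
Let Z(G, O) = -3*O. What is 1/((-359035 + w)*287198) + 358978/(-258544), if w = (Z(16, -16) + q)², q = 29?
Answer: -350042682014777/252108583752168 ≈ -1.3885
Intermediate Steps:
w = 5929 (w = (-3*(-16) + 29)² = (48 + 29)² = 77² = 5929)
1/((-359035 + w)*287198) + 358978/(-258544) = 1/((-359035 + 5929)*287198) + 358978/(-258544) = (1/287198)/(-353106) + 358978*(-1/258544) = -1/353106*1/287198 - 179489/129272 = -1/101411336988 - 179489/129272 = -350042682014777/252108583752168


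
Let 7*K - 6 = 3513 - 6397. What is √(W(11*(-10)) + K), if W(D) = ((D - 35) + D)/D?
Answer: I*√9695686/154 ≈ 20.219*I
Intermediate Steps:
K = -2878/7 (K = 6/7 + (3513 - 6397)/7 = 6/7 + (⅐)*(-2884) = 6/7 - 412 = -2878/7 ≈ -411.14)
W(D) = (-35 + 2*D)/D (W(D) = ((-35 + D) + D)/D = (-35 + 2*D)/D)
√(W(11*(-10)) + K) = √((2 - 35/(11*(-10))) - 2878/7) = √((2 - 35/(-110)) - 2878/7) = √((2 - 35*(-1/110)) - 2878/7) = √((2 + 7/22) - 2878/7) = √(51/22 - 2878/7) = √(-62959/154) = I*√9695686/154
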